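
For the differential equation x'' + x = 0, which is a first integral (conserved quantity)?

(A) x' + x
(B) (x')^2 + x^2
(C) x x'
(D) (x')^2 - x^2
B

A first integral I satisfies dI/dt = 0 along every solution. Differentiate each option and use the equation of motion:
(A) d/dt[x' + x] = x'' + x' = -x + x', not identically 0
(B) d/dt[(x')^2 + x^2] = 2x'x'' + 2x x' = 2x'(-x) + 2x x' = 0
(C) d/dt[x x'] = (x')^2 + x x'' = (x')^2 - x^2, not identically 0
(D) d/dt[(x')^2 - x^2] = 2x'x'' - 2x x' = -4x x', not identically 0

Only (B) has zero time-derivative. So the energy-like quantity (x')^2 + x^2 is the first integral.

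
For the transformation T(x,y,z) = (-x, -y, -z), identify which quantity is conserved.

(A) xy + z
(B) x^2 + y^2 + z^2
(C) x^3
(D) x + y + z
B

Apply T(x,y,z) = (-x, -y, -z) to each option, i.e. replace (x, y, z) by the transformed coordinates.
Substitute the transformed coordinates into each option and compare with the original:
(A) xy + z  ->  (-x)(-y) + (-z) = xy - z   [differs from xy + z: not invariant]
(B) x^2 + y^2 + z^2  ->  (-x)^2 + (-y)^2 + (-z)^2 = x^2 + y^2 + z^2   [equals x^2 + y^2 + z^2: invariant]
(C) x^3  ->  (-x)^3 = -x^3   [differs from x^3: not invariant]
(D) x + y + z  ->  (-x) + (-y) + (-z) = -x - y - z   [differs from x + y + z: not invariant]

Only option (B), x^2 + y^2 + z^2, is unchanged by the transformation.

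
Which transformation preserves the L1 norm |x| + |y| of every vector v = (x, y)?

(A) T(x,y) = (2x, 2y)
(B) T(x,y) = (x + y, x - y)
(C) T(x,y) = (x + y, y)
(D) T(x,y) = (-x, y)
D

A transformation preserves a norm if ||T(v)|| = ||v|| for every v; a single vector where the norm changes rules an option out.

(A) T(x,y) = (2x, 2y): v = (1, 0) has norm |1| + |0| = 1, but T(v) = (2, 0) has norm 2 -- not preserved.
(B) T(x,y) = (x + y, x - y): v = (1, 0) has norm |1| + |0| = 1, but T(v) = (1, 1) has norm 2 -- not preserved.
(C) T(x,y) = (x + y, y): v = (0, 1) has norm |0| + |1| = 1, but T(v) = (1, 1) has norm 2 -- not preserved.
(D) T(x,y) = (-x, y): preserves the norm -- it only permutes the coordinates and/or flips signs, which leaves |x| + |y| unchanged.

Therefore the answer is (D).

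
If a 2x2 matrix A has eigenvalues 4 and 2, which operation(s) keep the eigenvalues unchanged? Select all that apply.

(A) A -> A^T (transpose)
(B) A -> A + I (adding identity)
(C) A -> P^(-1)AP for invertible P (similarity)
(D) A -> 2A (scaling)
A and C

Eigenvalues are preserved by:
1. Similarity transformations: A -> P^(-1)AP (same characteristic polynomial)
2. Transpose: A^T has the same eigenvalues as A

Eigenvalues are NOT preserved by:
- Adding identity: eigenvalues become 4+1, 2+1
- Scaling: eigenvalues become 8, 4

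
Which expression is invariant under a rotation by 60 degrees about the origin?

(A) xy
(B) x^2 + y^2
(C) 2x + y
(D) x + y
B

A rotation by 60 degrees sends (x, y) to (x/2 - sqrt(3)y/2, sqrt(3)x/2 + y/2).
Substitute the transformed coordinates into each option and compare with the original:
(A) xy  ->  (x/2 - sqrt(3)y/2)(sqrt(3)x/2 + y/2) = sqrt(3)x^2/4 - xy/2 - sqrt(3)y^2/4   [differs from xy: not invariant]
(B) x^2 + y^2  ->  (x/2 - sqrt(3)y/2)^2 + (sqrt(3)x/2 + y/2)^2 = x^2 + y^2   [equals x^2 + y^2: invariant]
(C) 2x + y  ->  2(x/2 - sqrt(3)y/2) + (sqrt(3)x/2 + y/2) = sqrt(3)x/2 + x - sqrt(3)y + y/2   [differs from 2x + y: not invariant]
(D) x + y  ->  (x/2 - sqrt(3)y/2) + (sqrt(3)x/2 + y/2) = x/2 + sqrt(3)x/2 - sqrt(3)y/2 + y/2   [differs from x + y: not invariant]

Only option (B), x^2 + y^2, is unchanged by the transformation.
Geometrically, x^2 + y^2 is the squared distance from the origin, which every rotation about the origin preserves.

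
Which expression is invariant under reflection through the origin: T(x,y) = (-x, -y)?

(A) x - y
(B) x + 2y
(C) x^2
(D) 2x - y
C

The map is reflection through the origin: T(x,y) = (-x, -y).
Substitute the transformed coordinates into each option and compare with the original:
(A) x - y  ->  (-x) - (-y) = -x + y   [differs from x - y: not invariant]
(B) x + 2y  ->  (-x) + 2(-y) = -x - 2y   [differs from x + 2y: not invariant]
(C) x^2  ->  (-x)^2 = x^2   [equals x^2: invariant]
(D) 2x - y  ->  2(-x) - (-y) = -2x + y   [differs from 2x - y: not invariant]

Only option (C), x^2, is unchanged by the transformation.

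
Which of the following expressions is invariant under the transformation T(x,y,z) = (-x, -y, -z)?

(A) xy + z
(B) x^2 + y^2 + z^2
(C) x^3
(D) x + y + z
B

Apply T(x,y,z) = (-x, -y, -z) to each option, i.e. replace (x, y, z) by the transformed coordinates.
Substitute the transformed coordinates into each option and compare with the original:
(A) xy + z  ->  (-x)(-y) + (-z) = xy - z   [differs from xy + z: not invariant]
(B) x^2 + y^2 + z^2  ->  (-x)^2 + (-y)^2 + (-z)^2 = x^2 + y^2 + z^2   [equals x^2 + y^2 + z^2: invariant]
(C) x^3  ->  (-x)^3 = -x^3   [differs from x^3: not invariant]
(D) x + y + z  ->  (-x) + (-y) + (-z) = -x - y - z   [differs from x + y + z: not invariant]

Only option (B), x^2 + y^2 + z^2, is unchanged by the transformation.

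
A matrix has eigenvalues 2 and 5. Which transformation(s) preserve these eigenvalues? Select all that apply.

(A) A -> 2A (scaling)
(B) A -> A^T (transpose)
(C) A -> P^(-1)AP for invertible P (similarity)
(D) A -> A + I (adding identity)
B and C

Eigenvalues are preserved by:
1. Similarity transformations: A -> P^(-1)AP (same characteristic polynomial)
2. Transpose: A^T has the same eigenvalues as A

Eigenvalues are NOT preserved by:
- Adding identity: eigenvalues become 2+1, 5+1
- Scaling: eigenvalues become 4, 10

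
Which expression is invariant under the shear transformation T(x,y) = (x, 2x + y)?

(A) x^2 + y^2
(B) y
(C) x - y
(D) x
D

Under the shear T(x,y) = (x, 2x + y):
Substitute the transformed coordinates into each option and compare with the original:
(A) x^2 + y^2  ->  (x)^2 + (2x + y)^2 = 5x^2 + 4xy + y^2   [differs from x^2 + y^2: not invariant]
(B) y  ->  (2x + y) = 2x + y   [differs from y: not invariant]
(C) x - y  ->  (x) - (2x + y) = -x - y   [differs from x - y: not invariant]
(D) x  ->  (x) = x   [equals x: invariant]

Only option (D), x, is unchanged by the transformation.
A vertical shear moves points parallel to the y-axis, so the x-coordinate (and any function of x alone) is unchanged.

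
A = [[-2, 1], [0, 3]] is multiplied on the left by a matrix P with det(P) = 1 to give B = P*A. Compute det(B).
-6

By the multiplicative property of determinants, det(B) = det(P*A) = det(P) * det(A) = det(A),
so the determinant is invariant under multiplication by any determinant-1 matrix; we just need det(A).

det(A) = (-2)(3) - (1)(0) = -6 - 0 = -6

Therefore det(B) = 1 * (-6) = -6.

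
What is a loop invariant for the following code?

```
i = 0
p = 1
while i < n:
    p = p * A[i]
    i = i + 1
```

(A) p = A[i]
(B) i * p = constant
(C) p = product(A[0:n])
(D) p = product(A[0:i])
D

A loop invariant must hold before the first iteration and be re-established by every execution of the body.

(D) p = product(A[0:i]): Initially i = 0 and p = 1 = product of the empty slice A[0:0]. If p = product(A[0:i]) holds at the top of an iteration, the body sets p to product(A[0:i]) * A[i] = product(A[0:i+1]) and then i to i+1, so the property is restored. At exit i = n, giving p = product(A[0:n]).

The other options fail:
(A) p = A[i]: after the first iteration p = A[0] but i = 1; in general p is a product of several elements, not a single one.
(B) i * p = constant: initially i * p = 0, but after one iteration it is 1 * A[0], which is nonzero in general.
(C) p = product(A[0:n]): false before the loop (p = 1, not the full product) -- it only becomes true at exit.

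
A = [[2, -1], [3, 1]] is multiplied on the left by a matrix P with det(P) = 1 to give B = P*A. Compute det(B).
5

By the multiplicative property of determinants, det(B) = det(P*A) = det(P) * det(A) = det(A),
so the determinant is invariant under multiplication by any determinant-1 matrix; we just need det(A).

det(A) = (2)(1) - (-1)(3) = 2 - (-3) = 5

Therefore det(B) = 1 * 5 = 5.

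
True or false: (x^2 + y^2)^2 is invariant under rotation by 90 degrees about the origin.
True

Applying rotation by 90 degrees: x' = x*cos(90 degrees) - y*sin(90 degrees) = -y, y' = x*sin(90 degrees) + y*cos(90 degrees) = x

Substituting into (x^2 + y^2)^2:
((-y)^2 + (x)^2)^2
= x^4 + 2x^2y^2 + y^4 = (x^2 + y^2)^2

This equals the original expression (x^2 + y^2)^2, so it IS invariant.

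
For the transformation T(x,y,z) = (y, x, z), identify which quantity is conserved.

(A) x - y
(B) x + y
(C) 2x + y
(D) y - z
B

Apply T(x,y,z) = (y, x, z) to each option, i.e. replace (x, y, z) by the transformed coordinates.
Substitute the transformed coordinates into each option and compare with the original:
(A) x - y  ->  (y) - (x) = -x + y   [differs from x - y: not invariant]
(B) x + y  ->  (y) + (x) = x + y   [equals x + y: invariant]
(C) 2x + y  ->  2(y) + (x) = x + 2y   [differs from 2x + y: not invariant]
(D) y - z  ->  (x) - (z) = x - z   [differs from y - z: not invariant]

Only option (B), x + y, is unchanged by the transformation.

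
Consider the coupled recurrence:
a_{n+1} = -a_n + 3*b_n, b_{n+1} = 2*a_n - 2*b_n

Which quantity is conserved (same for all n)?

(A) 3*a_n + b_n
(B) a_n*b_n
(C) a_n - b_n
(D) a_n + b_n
D

Replace a_n by a_{n+1} = -a_n + 3*b_n and b_n by b_{n+1} = 2*a_n - 2*b_n in each option and simplify:
(A) 3*a_n + b_n  ->  3*(-a_n + 3*b_n) + (2*a_n - 2*b_n) = -a_n + 7*b_n   [not conserved]
(B) a_n*b_n  ->  (-a_n + 3*b_n)*(2*a_n - 2*b_n) = -2*a_n^2 + 8*a_n*b_n - 6*b_n^2   [not conserved]
(C) a_n - b_n  ->  (-a_n + 3*b_n) - (2*a_n - 2*b_n) = -3*a_n + 5*b_n   [not conserved]
(D) a_n + b_n  ->  (-a_n + 3*b_n) + (2*a_n - 2*b_n) = a_n + b_n   [conserved]

Only (D) a_n + b_n returns to itself after one step, so it is the conserved quantity.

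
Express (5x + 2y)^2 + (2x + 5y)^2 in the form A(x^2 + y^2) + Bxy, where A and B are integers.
29(x^2 + y^2) + 40xy

Expanding: (5x + 2y)^2 = 25x^2 + 20xy + 4y^2
(2x + 5y)^2 = 4x^2 + 20xy + 25y^2
Sum = (25+4)(x^2+y^2) + 40xy = 29(x^2 + y^2) + 40xy
This is symmetric in x and y.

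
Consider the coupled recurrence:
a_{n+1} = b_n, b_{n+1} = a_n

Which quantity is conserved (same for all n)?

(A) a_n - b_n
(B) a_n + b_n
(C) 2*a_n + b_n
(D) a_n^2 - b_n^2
B

Replace a_n by a_{n+1} = b_n and b_n by b_{n+1} = a_n in each option and simplify:
(A) a_n - b_n  ->  (b_n) - (a_n) = -a_n + b_n   [not conserved]
(B) a_n + b_n  ->  (b_n) + (a_n) = a_n + b_n   [conserved]
(C) 2*a_n + b_n  ->  2*(b_n) + (a_n) = a_n + 2*b_n   [not conserved]
(D) a_n^2 - b_n^2  ->  (b_n)^2 - (a_n)^2 = -a_n^2 + b_n^2   [not conserved]

Only (B) a_n + b_n returns to itself after one step, so it is the conserved quantity.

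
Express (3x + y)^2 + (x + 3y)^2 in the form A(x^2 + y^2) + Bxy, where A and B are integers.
10(x^2 + y^2) + 12xy

Expanding: (3x + y)^2 = 9x^2 + 6xy + y^2
(x + 3y)^2 = x^2 + 6xy + 9y^2
Sum = (9+1)(x^2+y^2) + 12xy = 10(x^2 + y^2) + 12xy
This is symmetric in x and y.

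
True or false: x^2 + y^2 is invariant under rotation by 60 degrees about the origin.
True

Applying rotation by 60 degrees: x' = x*cos(60 degrees) - y*sin(60 degrees) = x/2 - sqrt(3)y/2, y' = x*sin(60 degrees) + y*cos(60 degrees) = sqrt(3)x/2 + y/2

Substituting into x^2 + y^2:
(x/2 - sqrt(3)y/2)^2 + (sqrt(3)x/2 + y/2)^2
= x^2 + y^2

This equals the original expression x^2 + y^2, so it IS invariant.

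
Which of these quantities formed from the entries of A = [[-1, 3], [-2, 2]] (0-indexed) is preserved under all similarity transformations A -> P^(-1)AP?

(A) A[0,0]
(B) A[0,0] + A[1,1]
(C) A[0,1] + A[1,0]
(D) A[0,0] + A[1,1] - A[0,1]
B

A[0,0] + A[1,1] is the trace of A. By the cyclic property of the trace, tr(P^(-1)AP) = tr(APP^(-1)) = tr(A), so it is the same for every matrix similar to A.

The other combinations are not similarity invariants. For example, take P = [[1, -1], [0, 1]] (det P = 1), so P^(-1) = [[1, 1], [0, 1]] and
B = P^(-1)AP = [[-3, 8], [-2, 4]].
Evaluating each option on A and on B:
(A) A[0,0]: -1 for A, -3 for B -> changes
(B) A[0,0] + A[1,1]: 1 for A, 1 for B -> unchanged
(C) A[0,1] + A[1,0]: 1 for A, 6 for B -> changes
(D) A[0,0] + A[1,1] - A[0,1]: -2 for A, -7 for B -> changes

Only (B) A[0,0] + A[1,1] = 1 survives (and it does so for every P, not just this one), so it is the invariant.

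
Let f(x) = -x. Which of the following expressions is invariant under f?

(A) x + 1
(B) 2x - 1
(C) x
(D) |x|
D

For f(x) = -x:
Applying f replaces x by -x. Since |-x| = |x|, the absolute value is unchanged by f, whereas x -> -x, 2x - 1 -> -2x - 1 and x + 1 -> -x + 1 all change.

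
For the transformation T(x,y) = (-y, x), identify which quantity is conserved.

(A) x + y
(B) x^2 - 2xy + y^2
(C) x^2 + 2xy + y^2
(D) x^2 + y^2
D

An expression E(x,y) is invariant under T if E(T(x,y)) = E(x,y). Here T(x,y) = (-y, x).
Substitute the transformed coordinates into each option and compare with the original:
(A) x + y  ->  (-y) + (x) = x - y   [differs from x + y: not invariant]
(B) x^2 - 2xy + y^2  ->  (-y)^2 - 2(-y)(x) + (x)^2 = x^2 + 2xy + y^2   [differs from x^2 - 2xy + y^2: not invariant]
(C) x^2 + 2xy + y^2  ->  (-y)^2 + 2(-y)(x) + (x)^2 = x^2 - 2xy + y^2   [differs from x^2 + 2xy + y^2: not invariant]
(D) x^2 + y^2  ->  (-y)^2 + (x)^2 = x^2 + y^2   [equals x^2 + y^2: invariant]

Only option (D), x^2 + y^2, is unchanged by the transformation.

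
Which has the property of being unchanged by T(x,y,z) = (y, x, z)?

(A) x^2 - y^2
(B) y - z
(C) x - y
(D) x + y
D

Apply T(x,y,z) = (y, x, z) to each option, i.e. replace (x, y, z) by the transformed coordinates.
Substitute the transformed coordinates into each option and compare with the original:
(A) x^2 - y^2  ->  (y)^2 - (x)^2 = -x^2 + y^2   [differs from x^2 - y^2: not invariant]
(B) y - z  ->  (x) - (z) = x - z   [differs from y - z: not invariant]
(C) x - y  ->  (y) - (x) = -x + y   [differs from x - y: not invariant]
(D) x + y  ->  (y) + (x) = x + y   [equals x + y: invariant]

Only option (D), x + y, is unchanged by the transformation.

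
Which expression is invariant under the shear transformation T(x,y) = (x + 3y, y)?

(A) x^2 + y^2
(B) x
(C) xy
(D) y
D

Under the shear T(x,y) = (x + 3y, y):
Substitute the transformed coordinates into each option and compare with the original:
(A) x^2 + y^2  ->  (x + 3y)^2 + (y)^2 = x^2 + 6xy + 10y^2   [differs from x^2 + y^2: not invariant]
(B) x  ->  (x + 3y) = x + 3y   [differs from x: not invariant]
(C) xy  ->  (x + 3y)(y) = xy + 3y^2   [differs from xy: not invariant]
(D) y  ->  (y) = y   [equals y: invariant]

Only option (D), y, is unchanged by the transformation.
A horizontal shear moves points parallel to the x-axis, so the y-coordinate (and any function of y alone) is unchanged.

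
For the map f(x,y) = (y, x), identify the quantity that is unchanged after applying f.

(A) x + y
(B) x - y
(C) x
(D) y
A

For f(x,y) = (y, x):
After applying f: x' = y, y' = x. So x' + y' = y + x = x + y.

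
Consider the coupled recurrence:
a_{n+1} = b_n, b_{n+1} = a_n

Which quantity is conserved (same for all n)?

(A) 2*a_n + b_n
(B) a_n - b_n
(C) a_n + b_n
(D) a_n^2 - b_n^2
C

Replace a_n by a_{n+1} = b_n and b_n by b_{n+1} = a_n in each option and simplify:
(A) 2*a_n + b_n  ->  2*(b_n) + (a_n) = a_n + 2*b_n   [not conserved]
(B) a_n - b_n  ->  (b_n) - (a_n) = -a_n + b_n   [not conserved]
(C) a_n + b_n  ->  (b_n) + (a_n) = a_n + b_n   [conserved]
(D) a_n^2 - b_n^2  ->  (b_n)^2 - (a_n)^2 = -a_n^2 + b_n^2   [not conserved]

Only (C) a_n + b_n returns to itself after one step, so it is the conserved quantity.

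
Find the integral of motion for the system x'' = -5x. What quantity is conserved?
E = (x')^2 + 5x^2

Multiply the equation by x':
x' * x'' = -5x * x'
The left side is d/dt[(x')^2/2] and the right side is d/dt[-5x^2/2], so
d/dt[(x')^2/2 + 5x^2/2] = 0, i.e. (x')^2/2 + 5x^2/2 = constant.
Multiplying by 2, the integral of motion is E = (x')^2 + 5x^2.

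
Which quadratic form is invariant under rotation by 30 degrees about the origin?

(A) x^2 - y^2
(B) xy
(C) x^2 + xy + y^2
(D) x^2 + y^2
D

Rotation by 30 degrees sends (x, y) to (sqrt(3)x/2 - y/2, x/2 + sqrt(3)y/2).
Substitute the transformed coordinates into each option and compare with the original:
(A) x^2 - y^2  ->  (sqrt(3)x/2 - y/2)^2 - (x/2 + sqrt(3)y/2)^2 = x^2/2 - sqrt(3)xy - y^2/2   [differs from x^2 - y^2: not invariant]
(B) xy  ->  (sqrt(3)x/2 - y/2)(x/2 + sqrt(3)y/2) = sqrt(3)x^2/4 + xy/2 - sqrt(3)y^2/4   [differs from xy: not invariant]
(C) x^2 + xy + y^2  ->  (sqrt(3)x/2 - y/2)^2 + (sqrt(3)x/2 - y/2)(x/2 + sqrt(3)y/2) + (x/2 + sqrt(3)y/2)^2 = sqrt(3)x^2/4 + x^2 + xy/2 - sqrt(3)y^2/4 + y^2   [differs from x^2 + xy + y^2: not invariant]
(D) x^2 + y^2  ->  (sqrt(3)x/2 - y/2)^2 + (x/2 + sqrt(3)y/2)^2 = x^2 + y^2   [equals x^2 + y^2: invariant]

Only option (D), x^2 + y^2, is unchanged by the transformation.
x^2 + y^2 is the squared distance from the origin, which rotations preserve.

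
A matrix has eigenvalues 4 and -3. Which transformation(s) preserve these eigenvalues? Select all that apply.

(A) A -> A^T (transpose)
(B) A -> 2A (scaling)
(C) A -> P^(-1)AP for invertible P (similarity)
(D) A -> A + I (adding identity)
A and C

Eigenvalues are preserved by:
1. Similarity transformations: A -> P^(-1)AP (same characteristic polynomial)
2. Transpose: A^T has the same eigenvalues as A

Eigenvalues are NOT preserved by:
- Adding identity: eigenvalues become 4+1, -3+1
- Scaling: eigenvalues become 8, -6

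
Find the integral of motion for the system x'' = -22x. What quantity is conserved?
E = (x')^2 + 22x^2

Multiply the equation by x':
x' * x'' = -22x * x'
The left side is d/dt[(x')^2/2] and the right side is d/dt[-22x^2/2], so
d/dt[(x')^2/2 + 22x^2/2] = 0, i.e. (x')^2/2 + 22x^2/2 = constant.
Multiplying by 2, the integral of motion is E = (x')^2 + 22x^2.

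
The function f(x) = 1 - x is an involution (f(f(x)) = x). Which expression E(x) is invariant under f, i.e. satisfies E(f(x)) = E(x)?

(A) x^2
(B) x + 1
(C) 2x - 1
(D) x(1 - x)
D

Replace x by f(x) = 1 - x in each option and simplify. As a quick numerical cross-check, also compare E(4) with E(f(4)) = E(-3).

(A) x^2  ->  (1 - x)^2 = (x - 1)^2; check: E(4) = 16 but E(-3) = 9.   [not invariant]
(B) x + 1  ->  (1 - x) + 1 = 2 - x; check: E(4) = 5 but E(-3) = -2.   [not invariant]
(C) 2x - 1  ->  2(1 - x) - 1 = 1 - 2x; check: E(4) = 7 but E(-3) = -7.   [not invariant]
(D) x(1 - x)  ->  (1 - x)(1 - (1 - x)), which simplifies back to x(1 - x); check: E(4) = -12, E(-3) = -12.   [invariant]

Only (D) is unchanged. E is symmetric under swapping x with f(x) = 1 - x, which is exactly what an involution does.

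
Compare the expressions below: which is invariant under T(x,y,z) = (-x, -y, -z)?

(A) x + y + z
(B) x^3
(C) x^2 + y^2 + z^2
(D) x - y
C

Apply T(x,y,z) = (-x, -y, -z) to each option, i.e. replace (x, y, z) by the transformed coordinates.
Substitute the transformed coordinates into each option and compare with the original:
(A) x + y + z  ->  (-x) + (-y) + (-z) = -x - y - z   [differs from x + y + z: not invariant]
(B) x^3  ->  (-x)^3 = -x^3   [differs from x^3: not invariant]
(C) x^2 + y^2 + z^2  ->  (-x)^2 + (-y)^2 + (-z)^2 = x^2 + y^2 + z^2   [equals x^2 + y^2 + z^2: invariant]
(D) x - y  ->  (-x) - (-y) = -x + y   [differs from x - y: not invariant]

Only option (C), x^2 + y^2 + z^2, is unchanged by the transformation.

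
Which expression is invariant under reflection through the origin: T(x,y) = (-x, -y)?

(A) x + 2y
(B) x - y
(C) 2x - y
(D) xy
D

The map is reflection through the origin: T(x,y) = (-x, -y).
Substitute the transformed coordinates into each option and compare with the original:
(A) x + 2y  ->  (-x) + 2(-y) = -x - 2y   [differs from x + 2y: not invariant]
(B) x - y  ->  (-x) - (-y) = -x + y   [differs from x - y: not invariant]
(C) 2x - y  ->  2(-x) - (-y) = -2x + y   [differs from 2x - y: not invariant]
(D) xy  ->  (-x)(-y) = xy   [equals xy: invariant]

Only option (D), xy, is unchanged by the transformation.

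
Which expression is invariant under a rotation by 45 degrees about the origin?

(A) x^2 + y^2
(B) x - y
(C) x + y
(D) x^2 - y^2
A

A rotation by 45 degrees sends (x, y) to (sqrt(2)x/2 - sqrt(2)y/2, sqrt(2)x/2 + sqrt(2)y/2).
Substitute the transformed coordinates into each option and compare with the original:
(A) x^2 + y^2  ->  (sqrt(2)x/2 - sqrt(2)y/2)^2 + (sqrt(2)x/2 + sqrt(2)y/2)^2 = x^2 + y^2   [equals x^2 + y^2: invariant]
(B) x - y  ->  (sqrt(2)x/2 - sqrt(2)y/2) - (sqrt(2)x/2 + sqrt(2)y/2) = -sqrt(2)y   [differs from x - y: not invariant]
(C) x + y  ->  (sqrt(2)x/2 - sqrt(2)y/2) + (sqrt(2)x/2 + sqrt(2)y/2) = sqrt(2)x   [differs from x + y: not invariant]
(D) x^2 - y^2  ->  (sqrt(2)x/2 - sqrt(2)y/2)^2 - (sqrt(2)x/2 + sqrt(2)y/2)^2 = -2xy   [differs from x^2 - y^2: not invariant]

Only option (A), x^2 + y^2, is unchanged by the transformation.
Geometrically, x^2 + y^2 is the squared distance from the origin, which every rotation about the origin preserves.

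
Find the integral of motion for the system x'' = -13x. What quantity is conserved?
E = (x')^2 + 13x^2

Multiply the equation by x':
x' * x'' = -13x * x'
The left side is d/dt[(x')^2/2] and the right side is d/dt[-13x^2/2], so
d/dt[(x')^2/2 + 13x^2/2] = 0, i.e. (x')^2/2 + 13x^2/2 = constant.
Multiplying by 2, the integral of motion is E = (x')^2 + 13x^2.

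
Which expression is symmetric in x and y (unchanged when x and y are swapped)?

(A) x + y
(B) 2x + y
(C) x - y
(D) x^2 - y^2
A

A symmetric expression is unchanged when the variables are permuted; here the transformation to test is the swap (x, y) -> (y, x).
Substitute the transformed coordinates into each option and compare with the original:
(A) x + y  ->  (y) + (x) = x + y   [equals x + y: invariant]
(B) 2x + y  ->  2(y) + (x) = x + 2y   [differs from 2x + y: not invariant]
(C) x - y  ->  (y) - (x) = -x + y   [differs from x - y: not invariant]
(D) x^2 - y^2  ->  (y)^2 - (x)^2 = -x^2 + y^2   [differs from x^2 - y^2: not invariant]

Only option (A), x + y, is unchanged by the transformation.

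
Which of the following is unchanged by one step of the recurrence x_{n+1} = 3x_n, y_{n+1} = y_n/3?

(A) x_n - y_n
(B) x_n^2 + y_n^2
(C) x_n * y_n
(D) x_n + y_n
C

For the recurrence x_{n+1} = 3x_n, y_{n+1} = y_n/3:

x_{n+1} * y_{n+1} = (3x_n) * (y_n/3) = x_n * y_n
The product is conserved.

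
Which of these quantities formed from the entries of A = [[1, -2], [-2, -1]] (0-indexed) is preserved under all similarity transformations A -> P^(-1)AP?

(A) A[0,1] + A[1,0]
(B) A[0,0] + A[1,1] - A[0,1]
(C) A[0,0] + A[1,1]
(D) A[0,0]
C

A[0,0] + A[1,1] is the trace of A. By the cyclic property of the trace, tr(P^(-1)AP) = tr(APP^(-1)) = tr(A), so it is the same for every matrix similar to A.

The other combinations are not similarity invariants. For example, take P = [[1, 1], [0, 1]] (det P = 1), so P^(-1) = [[1, -1], [0, 1]] and
B = P^(-1)AP = [[3, 2], [-2, -3]].
Evaluating each option on A and on B:
(A) A[0,1] + A[1,0]: -4 for A, 0 for B -> changes
(B) A[0,0] + A[1,1] - A[0,1]: 2 for A, -2 for B -> changes
(C) A[0,0] + A[1,1]: 0 for A, 0 for B -> unchanged
(D) A[0,0]: 1 for A, 3 for B -> changes

Only (C) A[0,0] + A[1,1] = 0 survives (and it does so for every P, not just this one), so it is the invariant.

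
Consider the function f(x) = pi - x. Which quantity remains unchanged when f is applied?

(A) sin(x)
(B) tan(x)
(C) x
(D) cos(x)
A

For f(x) = pi - x:
sin(pi - x) = sin(x), so sine is invariant under this transformation.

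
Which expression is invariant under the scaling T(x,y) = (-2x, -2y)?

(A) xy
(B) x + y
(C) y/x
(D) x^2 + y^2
C

Under the uniform scaling T(x,y) = (-2x, -2y):
Substitute the transformed coordinates into each option and compare with the original:
(A) xy  ->  (-2x)(-2y) = 4xy   [differs from xy: not invariant]
(B) x + y  ->  (-2x) + (-2y) = -2x - 2y   [differs from x + y: not invariant]
(C) y/x  ->  (-2y)/(-2x) = y/x   [equals y/x: invariant]
(D) x^2 + y^2  ->  (-2x)^2 + (-2y)^2 = 4x^2 + 4y^2   [differs from x^2 + y^2: not invariant]

Only option (C), y/x, is unchanged by the transformation.
The common factor -2 cancels in a ratio of coordinates, while sums, products and sums of squares pick up factors of -2 or 4.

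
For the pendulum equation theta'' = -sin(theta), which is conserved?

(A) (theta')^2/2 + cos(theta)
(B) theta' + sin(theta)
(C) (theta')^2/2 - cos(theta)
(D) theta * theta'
C

A first integral I satisfies dI/dt = 0 along every solution. Differentiate each option and use the equation of motion:
(A) d/dt[(theta')^2/2 + cos(theta)] = theta' theta'' - sin(theta) theta' = -2 theta' sin(theta), not identically 0
(B) d/dt[theta' + sin(theta)] = theta'' + cos(theta) theta' = -sin(theta) + theta' cos(theta), not identically 0
(C) d/dt[(theta')^2/2 - cos(theta)] = theta' theta'' + sin(theta) theta' = theta'(-sin(theta)) + theta' sin(theta) = 0
(D) d/dt[theta * theta'] = (theta')^2 + theta theta'' = (theta')^2 - theta sin(theta), not identically 0

Only (C) has zero time-derivative. This is the total energy: kinetic (theta')^2/2 plus potential -cos(theta).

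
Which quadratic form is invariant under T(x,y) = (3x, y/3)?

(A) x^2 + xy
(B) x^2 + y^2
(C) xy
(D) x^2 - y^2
C

T multiplies x by 3 and divides y by 3.
Substitute the transformed coordinates into each option and compare with the original:
(A) x^2 + xy  ->  (3x)^2 + (3x)(y/3) = 9x^2 + xy   [differs from x^2 + xy: not invariant]
(B) x^2 + y^2  ->  (3x)^2 + (y/3)^2 = 9x^2 + y^2/9   [differs from x^2 + y^2: not invariant]
(C) xy  ->  (3x)(y/3) = xy   [equals xy: invariant]
(D) x^2 - y^2  ->  (3x)^2 - (y/3)^2 = 9x^2 - y^2/9   [differs from x^2 - y^2: not invariant]

Only option (C), xy, is unchanged by the transformation.
The factors 3 and 1/3 cancel only in the pure product xy.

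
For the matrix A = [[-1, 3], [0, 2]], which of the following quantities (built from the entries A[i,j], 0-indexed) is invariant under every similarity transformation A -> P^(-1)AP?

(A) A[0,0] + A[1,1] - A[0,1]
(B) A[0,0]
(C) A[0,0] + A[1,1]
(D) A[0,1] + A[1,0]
C

A[0,0] + A[1,1] is the trace of A. By the cyclic property of the trace, tr(P^(-1)AP) = tr(APP^(-1)) = tr(A), so it is the same for every matrix similar to A.

The other combinations are not similarity invariants. For example, take P = [[1, 1], [1, 2]] (det P = 1), so P^(-1) = [[2, -1], [-1, 1]] and
B = P^(-1)AP = [[2, 6], [0, -1]].
Evaluating each option on A and on B:
(A) A[0,0] + A[1,1] - A[0,1]: -2 for A, -5 for B -> changes
(B) A[0,0]: -1 for A, 2 for B -> changes
(C) A[0,0] + A[1,1]: 1 for A, 1 for B -> unchanged
(D) A[0,1] + A[1,0]: 3 for A, 6 for B -> changes

Only (C) A[0,0] + A[1,1] = 1 survives (and it does so for every P, not just this one), so it is the invariant.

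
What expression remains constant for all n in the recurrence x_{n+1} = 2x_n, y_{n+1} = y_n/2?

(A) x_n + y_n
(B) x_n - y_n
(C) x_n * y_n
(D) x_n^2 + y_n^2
C

For the recurrence x_{n+1} = 2x_n, y_{n+1} = y_n/2:

x_{n+1} * y_{n+1} = (2x_n) * (y_n/2) = x_n * y_n
The product is conserved.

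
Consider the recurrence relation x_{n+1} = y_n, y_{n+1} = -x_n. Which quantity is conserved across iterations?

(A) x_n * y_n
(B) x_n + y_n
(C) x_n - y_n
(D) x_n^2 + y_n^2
D

For the recurrence x_{n+1} = y_n, y_{n+1} = -x_n:

x_{n+1}^2 + y_{n+1}^2 = y_n^2 + (-x_n)^2 = x_n^2 + y_n^2
The sum of squares is conserved (like energy in a harmonic oscillator).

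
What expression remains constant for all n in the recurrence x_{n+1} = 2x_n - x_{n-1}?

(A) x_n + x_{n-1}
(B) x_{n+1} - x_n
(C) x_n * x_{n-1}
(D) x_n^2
B

For the recurrence x_{n+1} = 2x_n - x_{n-1}:

If x_{n+1} = 2x_n - x_{n-1}, then:
x_{n+1} - x_n = x_n - x_{n-1}
The first difference is constant throughout the sequence.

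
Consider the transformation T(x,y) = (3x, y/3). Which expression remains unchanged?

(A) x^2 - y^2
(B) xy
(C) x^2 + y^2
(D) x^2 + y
B

An expression E(x,y) is invariant under T if E(T(x,y)) = E(x,y). Here T(x,y) = (3x, y/3).
Substitute the transformed coordinates into each option and compare with the original:
(A) x^2 - y^2  ->  (3x)^2 - (y/3)^2 = 9x^2 - y^2/9   [differs from x^2 - y^2: not invariant]
(B) xy  ->  (3x)(y/3) = xy   [equals xy: invariant]
(C) x^2 + y^2  ->  (3x)^2 + (y/3)^2 = 9x^2 + y^2/9   [differs from x^2 + y^2: not invariant]
(D) x^2 + y  ->  (3x)^2 + (y/3) = 9x^2 + y/3   [differs from x^2 + y: not invariant]

Only option (B), xy, is unchanged by the transformation.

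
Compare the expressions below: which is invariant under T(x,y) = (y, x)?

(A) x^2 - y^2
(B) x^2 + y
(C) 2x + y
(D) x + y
D

An expression E(x,y) is invariant under T if E(T(x,y)) = E(x,y). Here T(x,y) = (y, x).
Substitute the transformed coordinates into each option and compare with the original:
(A) x^2 - y^2  ->  (y)^2 - (x)^2 = -x^2 + y^2   [differs from x^2 - y^2: not invariant]
(B) x^2 + y  ->  (y)^2 + (x) = x + y^2   [differs from x^2 + y: not invariant]
(C) 2x + y  ->  2(y) + (x) = x + 2y   [differs from 2x + y: not invariant]
(D) x + y  ->  (y) + (x) = x + y   [equals x + y: invariant]

Only option (D), x + y, is unchanged by the transformation.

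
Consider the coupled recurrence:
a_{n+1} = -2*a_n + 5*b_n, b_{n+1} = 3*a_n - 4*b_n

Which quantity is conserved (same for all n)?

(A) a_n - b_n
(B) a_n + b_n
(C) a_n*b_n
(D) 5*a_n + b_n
B

Replace a_n by a_{n+1} = -2*a_n + 5*b_n and b_n by b_{n+1} = 3*a_n - 4*b_n in each option and simplify:
(A) a_n - b_n  ->  (-2*a_n + 5*b_n) - (3*a_n - 4*b_n) = -5*a_n + 9*b_n   [not conserved]
(B) a_n + b_n  ->  (-2*a_n + 5*b_n) + (3*a_n - 4*b_n) = a_n + b_n   [conserved]
(C) a_n*b_n  ->  (-2*a_n + 5*b_n)*(3*a_n - 4*b_n) = -6*a_n^2 + 23*a_n*b_n - 20*b_n^2   [not conserved]
(D) 5*a_n + b_n  ->  5*(-2*a_n + 5*b_n) + (3*a_n - 4*b_n) = -7*a_n + 21*b_n   [not conserved]

Only (B) a_n + b_n returns to itself after one step, so it is the conserved quantity.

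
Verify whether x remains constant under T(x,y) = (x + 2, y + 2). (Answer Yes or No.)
No

Substitute T(x,y) = (x + 2, y + 2) into the expression and compare with the original.

Original: x
After applying T: (x + 2) = x + 2

This differs from the original x (difference: 2), so the expression is NOT invariant.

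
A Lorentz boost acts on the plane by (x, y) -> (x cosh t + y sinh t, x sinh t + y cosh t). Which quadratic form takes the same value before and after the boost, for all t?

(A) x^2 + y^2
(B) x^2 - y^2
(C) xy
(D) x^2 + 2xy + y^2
B

Write x' = x cosh t + y sinh t, y' = x sinh t + y cosh t and substitute into each option:
(A) x^2 + y^2: (x cosh t + y sinh t)^2 + (x sinh t + y cosh t)^2 = (x^2 + y^2)(cosh^2 t + sinh^2 t) + 4xy sinh t cosh t = (x^2 + y^2) cosh 2t + 2xy sinh 2t   [not invariant for t != 0]
(B) x^2 - y^2: (x cosh t + y sinh t)^2 - (x sinh t + y cosh t)^2 = x^2(cosh^2 t - sinh^2 t) + 2xy(cosh t sinh t - sinh t cosh t) + y^2(sinh^2 t - cosh^2 t) = x^2 - y^2   [invariant, using cosh^2 t - sinh^2 t = 1]
(C) xy: (x cosh t + y sinh t)(x sinh t + y cosh t) = xy(cosh^2 t + sinh^2 t) + (x^2 + y^2) sinh t cosh t = xy cosh 2t + (x^2 + y^2)(sinh 2t)/2   [not invariant for t != 0]
(D) x^2 + 2xy + y^2: (x' + y')^2 with x' + y' = (x + y)(cosh t + sinh t) = (x + y)e^t, so it becomes (x + y)^2 e^(2t)   [not invariant for t != 0]

Only (B) x^2 - y^2 is unchanged; it is the Minkowski form preserved by Lorentz boosts, just as x^2 + y^2 is preserved by ordinary rotations.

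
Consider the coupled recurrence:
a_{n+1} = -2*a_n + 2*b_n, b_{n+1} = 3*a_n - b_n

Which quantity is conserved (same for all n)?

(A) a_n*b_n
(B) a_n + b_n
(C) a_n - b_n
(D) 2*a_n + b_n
B

Replace a_n by a_{n+1} = -2*a_n + 2*b_n and b_n by b_{n+1} = 3*a_n - b_n in each option and simplify:
(A) a_n*b_n  ->  (-2*a_n + 2*b_n)*(3*a_n - b_n) = -6*a_n^2 + 8*a_n*b_n - 2*b_n^2   [not conserved]
(B) a_n + b_n  ->  (-2*a_n + 2*b_n) + (3*a_n - b_n) = a_n + b_n   [conserved]
(C) a_n - b_n  ->  (-2*a_n + 2*b_n) - (3*a_n - b_n) = -5*a_n + 3*b_n   [not conserved]
(D) 2*a_n + b_n  ->  2*(-2*a_n + 2*b_n) + (3*a_n - b_n) = -a_n + 3*b_n   [not conserved]

Only (B) a_n + b_n returns to itself after one step, so it is the conserved quantity.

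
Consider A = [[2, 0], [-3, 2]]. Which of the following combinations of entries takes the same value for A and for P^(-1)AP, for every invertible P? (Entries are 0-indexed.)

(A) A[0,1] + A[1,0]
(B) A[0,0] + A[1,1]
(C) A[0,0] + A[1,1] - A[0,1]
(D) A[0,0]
B

A[0,0] + A[1,1] is the trace of A. By the cyclic property of the trace, tr(P^(-1)AP) = tr(APP^(-1)) = tr(A), so it is the same for every matrix similar to A.

The other combinations are not similarity invariants. For example, take P = [[1, 2], [0, 1]] (det P = 1), so P^(-1) = [[1, -2], [0, 1]] and
B = P^(-1)AP = [[8, 12], [-3, -4]].
Evaluating each option on A and on B:
(A) A[0,1] + A[1,0]: -3 for A, 9 for B -> changes
(B) A[0,0] + A[1,1]: 4 for A, 4 for B -> unchanged
(C) A[0,0] + A[1,1] - A[0,1]: 4 for A, -8 for B -> changes
(D) A[0,0]: 2 for A, 8 for B -> changes

Only (B) A[0,0] + A[1,1] = 4 survives (and it does so for every P, not just this one), so it is the invariant.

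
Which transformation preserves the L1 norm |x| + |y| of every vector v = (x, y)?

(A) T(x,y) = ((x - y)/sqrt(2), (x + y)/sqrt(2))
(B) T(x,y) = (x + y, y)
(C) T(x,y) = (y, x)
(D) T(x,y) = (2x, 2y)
C

A transformation preserves a norm if ||T(v)|| = ||v|| for every v; a single vector where the norm changes rules an option out.

(A) T(x,y) = ((x - y)/sqrt(2), (x + y)/sqrt(2)): v = (1, 0) has norm |1| + |0| = 1, but T(v) = (sqrt(2)/2, sqrt(2)/2) has norm sqrt(2) -- not preserved.
(B) T(x,y) = (x + y, y): v = (0, 1) has norm |0| + |1| = 1, but T(v) = (1, 1) has norm 2 -- not preserved.
(C) T(x,y) = (y, x): preserves the norm -- it only permutes the coordinates and/or flips signs, which leaves |x| + |y| unchanged.
(D) T(x,y) = (2x, 2y): v = (1, 0) has norm |1| + |0| = 1, but T(v) = (2, 0) has norm 2 -- not preserved.

Therefore the answer is (C).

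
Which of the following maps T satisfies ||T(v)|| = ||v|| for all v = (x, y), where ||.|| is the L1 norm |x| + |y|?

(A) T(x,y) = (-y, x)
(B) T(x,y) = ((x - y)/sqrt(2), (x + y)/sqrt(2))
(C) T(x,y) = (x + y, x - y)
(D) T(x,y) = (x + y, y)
A

A transformation preserves a norm if ||T(v)|| = ||v|| for every v; a single vector where the norm changes rules an option out.

(A) T(x,y) = (-y, x): preserves the norm -- it only permutes the coordinates and/or flips signs, which leaves |x| + |y| unchanged.
(B) T(x,y) = ((x - y)/sqrt(2), (x + y)/sqrt(2)): v = (1, 0) has norm |1| + |0| = 1, but T(v) = (sqrt(2)/2, sqrt(2)/2) has norm sqrt(2) -- not preserved.
(C) T(x,y) = (x + y, x - y): v = (1, 0) has norm |1| + |0| = 1, but T(v) = (1, 1) has norm 2 -- not preserved.
(D) T(x,y) = (x + y, y): v = (0, 1) has norm |0| + |1| = 1, but T(v) = (1, 1) has norm 2 -- not preserved.

Therefore the answer is (A).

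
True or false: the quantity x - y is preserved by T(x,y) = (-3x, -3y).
False

Substitute T(x,y) = (-3x, -3y) into the expression and compare with the original.

Original: x - y
After applying T: (-3x) - (-3y) = -3x + 3y

This differs from the original x - y (difference: -4x + 4y), so the expression is NOT invariant.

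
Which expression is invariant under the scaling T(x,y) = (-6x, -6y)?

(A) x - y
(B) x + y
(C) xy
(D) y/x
D

Under the uniform scaling T(x,y) = (-6x, -6y):
Substitute the transformed coordinates into each option and compare with the original:
(A) x - y  ->  (-6x) - (-6y) = -6x + 6y   [differs from x - y: not invariant]
(B) x + y  ->  (-6x) + (-6y) = -6x - 6y   [differs from x + y: not invariant]
(C) xy  ->  (-6x)(-6y) = 36xy   [differs from xy: not invariant]
(D) y/x  ->  (-6y)/(-6x) = y/x   [equals y/x: invariant]

Only option (D), y/x, is unchanged by the transformation.
The common factor -6 cancels in a ratio of coordinates, while sums, products and sums of squares pick up factors of -6 or 36.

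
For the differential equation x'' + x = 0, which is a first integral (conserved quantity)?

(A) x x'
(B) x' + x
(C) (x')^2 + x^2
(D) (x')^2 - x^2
C

A first integral I satisfies dI/dt = 0 along every solution. Differentiate each option and use the equation of motion:
(A) d/dt[x x'] = (x')^2 + x x'' = (x')^2 - x^2, not identically 0
(B) d/dt[x' + x] = x'' + x' = -x + x', not identically 0
(C) d/dt[(x')^2 + x^2] = 2x'x'' + 2x x' = 2x'(-x) + 2x x' = 0
(D) d/dt[(x')^2 - x^2] = 2x'x'' - 2x x' = -4x x', not identically 0

Only (C) has zero time-derivative. So the energy-like quantity (x')^2 + x^2 is the first integral.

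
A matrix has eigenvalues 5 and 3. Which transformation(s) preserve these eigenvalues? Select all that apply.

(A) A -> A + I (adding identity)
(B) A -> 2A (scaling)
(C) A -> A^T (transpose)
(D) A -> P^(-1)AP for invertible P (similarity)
C and D

Eigenvalues are preserved by:
1. Similarity transformations: A -> P^(-1)AP (same characteristic polynomial)
2. Transpose: A^T has the same eigenvalues as A

Eigenvalues are NOT preserved by:
- Adding identity: eigenvalues become 5+1, 3+1
- Scaling: eigenvalues become 10, 6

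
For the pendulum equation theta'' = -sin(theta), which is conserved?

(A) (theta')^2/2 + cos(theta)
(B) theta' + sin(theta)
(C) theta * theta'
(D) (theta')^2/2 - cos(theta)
D

A first integral I satisfies dI/dt = 0 along every solution. Differentiate each option and use the equation of motion:
(A) d/dt[(theta')^2/2 + cos(theta)] = theta' theta'' - sin(theta) theta' = -2 theta' sin(theta), not identically 0
(B) d/dt[theta' + sin(theta)] = theta'' + cos(theta) theta' = -sin(theta) + theta' cos(theta), not identically 0
(C) d/dt[theta * theta'] = (theta')^2 + theta theta'' = (theta')^2 - theta sin(theta), not identically 0
(D) d/dt[(theta')^2/2 - cos(theta)] = theta' theta'' + sin(theta) theta' = theta'(-sin(theta)) + theta' sin(theta) = 0

Only (D) has zero time-derivative. This is the total energy: kinetic (theta')^2/2 plus potential -cos(theta).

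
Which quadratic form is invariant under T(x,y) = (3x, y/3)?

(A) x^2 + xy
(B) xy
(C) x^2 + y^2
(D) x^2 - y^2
B

T multiplies x by 3 and divides y by 3.
Substitute the transformed coordinates into each option and compare with the original:
(A) x^2 + xy  ->  (3x)^2 + (3x)(y/3) = 9x^2 + xy   [differs from x^2 + xy: not invariant]
(B) xy  ->  (3x)(y/3) = xy   [equals xy: invariant]
(C) x^2 + y^2  ->  (3x)^2 + (y/3)^2 = 9x^2 + y^2/9   [differs from x^2 + y^2: not invariant]
(D) x^2 - y^2  ->  (3x)^2 - (y/3)^2 = 9x^2 - y^2/9   [differs from x^2 - y^2: not invariant]

Only option (B), xy, is unchanged by the transformation.
The factors 3 and 1/3 cancel only in the pure product xy.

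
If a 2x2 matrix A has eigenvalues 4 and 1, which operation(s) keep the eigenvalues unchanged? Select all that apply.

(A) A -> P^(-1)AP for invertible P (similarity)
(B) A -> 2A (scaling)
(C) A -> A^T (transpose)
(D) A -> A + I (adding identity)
A and C

Eigenvalues are preserved by:
1. Similarity transformations: A -> P^(-1)AP (same characteristic polynomial)
2. Transpose: A^T has the same eigenvalues as A

Eigenvalues are NOT preserved by:
- Adding identity: eigenvalues become 4+1, 1+1
- Scaling: eigenvalues become 8, 2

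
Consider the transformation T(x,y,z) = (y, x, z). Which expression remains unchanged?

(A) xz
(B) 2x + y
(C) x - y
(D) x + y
D

Apply T(x,y,z) = (y, x, z) to each option, i.e. replace (x, y, z) by the transformed coordinates.
Substitute the transformed coordinates into each option and compare with the original:
(A) xz  ->  (y)(z) = yz   [differs from xz: not invariant]
(B) 2x + y  ->  2(y) + (x) = x + 2y   [differs from 2x + y: not invariant]
(C) x - y  ->  (y) - (x) = -x + y   [differs from x - y: not invariant]
(D) x + y  ->  (y) + (x) = x + y   [equals x + y: invariant]

Only option (D), x + y, is unchanged by the transformation.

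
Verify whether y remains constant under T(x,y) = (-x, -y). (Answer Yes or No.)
No

Substitute T(x,y) = (-x, -y) into the expression and compare with the original.

Original: y
After applying T: (-y) = -y

This differs from the original y (difference: -2y), so the expression is NOT invariant.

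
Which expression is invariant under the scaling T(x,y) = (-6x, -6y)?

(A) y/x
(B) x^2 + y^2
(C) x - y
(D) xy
A

Under the uniform scaling T(x,y) = (-6x, -6y):
Substitute the transformed coordinates into each option and compare with the original:
(A) y/x  ->  (-6y)/(-6x) = y/x   [equals y/x: invariant]
(B) x^2 + y^2  ->  (-6x)^2 + (-6y)^2 = 36x^2 + 36y^2   [differs from x^2 + y^2: not invariant]
(C) x - y  ->  (-6x) - (-6y) = -6x + 6y   [differs from x - y: not invariant]
(D) xy  ->  (-6x)(-6y) = 36xy   [differs from xy: not invariant]

Only option (A), y/x, is unchanged by the transformation.
The common factor -6 cancels in a ratio of coordinates, while sums, products and sums of squares pick up factors of -6 or 36.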